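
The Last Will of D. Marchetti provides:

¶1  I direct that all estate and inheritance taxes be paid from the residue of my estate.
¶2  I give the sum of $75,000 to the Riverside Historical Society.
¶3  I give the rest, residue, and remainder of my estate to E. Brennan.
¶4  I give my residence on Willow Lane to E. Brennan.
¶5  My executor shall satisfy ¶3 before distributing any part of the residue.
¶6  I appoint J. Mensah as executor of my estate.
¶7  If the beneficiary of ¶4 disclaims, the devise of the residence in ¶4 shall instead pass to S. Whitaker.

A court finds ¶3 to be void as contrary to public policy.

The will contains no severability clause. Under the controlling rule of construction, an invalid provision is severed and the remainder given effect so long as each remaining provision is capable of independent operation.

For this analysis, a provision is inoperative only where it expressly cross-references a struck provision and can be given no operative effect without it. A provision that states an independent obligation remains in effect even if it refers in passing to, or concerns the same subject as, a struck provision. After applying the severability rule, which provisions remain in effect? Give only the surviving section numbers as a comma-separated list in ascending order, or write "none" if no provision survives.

¶3 is struck. The only function of ¶5 is the priority direction for ¶3, so it cannot stand once ¶3 is removed. With no severability clause, the stated default rule severs what cannot stand and enforces each remaining provision that can operate on its own. The provisions still in force are ¶1, ¶2, ¶4, ¶6, and ¶7.

1, 2, 4, 6, 7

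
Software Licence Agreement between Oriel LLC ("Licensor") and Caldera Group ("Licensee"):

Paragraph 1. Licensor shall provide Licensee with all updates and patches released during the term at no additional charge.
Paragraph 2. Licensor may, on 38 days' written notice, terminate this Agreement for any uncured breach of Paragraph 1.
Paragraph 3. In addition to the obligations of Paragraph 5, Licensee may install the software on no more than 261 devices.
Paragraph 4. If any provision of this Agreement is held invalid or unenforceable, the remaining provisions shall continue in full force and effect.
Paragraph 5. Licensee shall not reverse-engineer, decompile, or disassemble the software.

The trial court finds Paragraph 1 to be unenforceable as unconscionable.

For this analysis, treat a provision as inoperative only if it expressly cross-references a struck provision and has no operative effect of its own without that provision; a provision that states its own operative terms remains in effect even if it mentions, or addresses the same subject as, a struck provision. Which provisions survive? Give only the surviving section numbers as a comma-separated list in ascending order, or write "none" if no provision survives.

3, 4, 5

Paragraph 1 is struck. The only function of Paragraph 2 is the termination right for breach of Paragraph 1, so it cannot stand once Paragraph 1 is removed. Paragraph 4 is a severability clause and preserves every provision that can still be given independent effect. That leaves Paragraph 3, Paragraph 4, and Paragraph 5 in effect.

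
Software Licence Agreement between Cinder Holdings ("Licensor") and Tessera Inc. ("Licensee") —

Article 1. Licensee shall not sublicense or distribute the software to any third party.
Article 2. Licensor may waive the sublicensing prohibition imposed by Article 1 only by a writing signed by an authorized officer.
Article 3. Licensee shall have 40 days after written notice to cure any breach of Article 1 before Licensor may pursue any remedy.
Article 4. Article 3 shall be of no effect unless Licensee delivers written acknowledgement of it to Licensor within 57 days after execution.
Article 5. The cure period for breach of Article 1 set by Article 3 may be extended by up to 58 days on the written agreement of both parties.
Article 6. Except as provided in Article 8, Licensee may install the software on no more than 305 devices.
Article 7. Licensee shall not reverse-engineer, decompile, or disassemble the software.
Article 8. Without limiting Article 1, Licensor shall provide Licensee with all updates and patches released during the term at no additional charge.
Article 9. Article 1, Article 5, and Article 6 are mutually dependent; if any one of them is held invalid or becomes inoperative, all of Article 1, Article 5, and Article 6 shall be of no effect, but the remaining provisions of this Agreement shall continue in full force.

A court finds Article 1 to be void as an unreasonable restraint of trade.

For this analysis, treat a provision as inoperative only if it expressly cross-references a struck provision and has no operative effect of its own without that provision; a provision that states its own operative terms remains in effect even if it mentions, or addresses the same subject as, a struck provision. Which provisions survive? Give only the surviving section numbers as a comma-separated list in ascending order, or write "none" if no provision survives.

7, 8, 9

Article 1 is struck. The only function of Article 2 is the waiver condition for Article 1, so it cannot stand once Article 1 is removed. Article 3 has no operative effect of its own apart from Article 1 and is therefore inoperative. Article 4 merely fixes the acknowledgement condition for Article 3; with Article 3 gone it has nothing to operate on and falls away. The whole of Article 5 is the extension of the cure period for breach of Article 1, defined by reference to Article 3, so Article 5 cannot stand once Article 3 is removed. Although Article 8 refers to Article 1, its operative terms do not depend on Article 1, so it remains in effect. Article 9 declares Article 1, Article 5, and Article 6 mutually dependent; since one of them has fallen, all of them are of no effect. That brings down Article 6 as well. The remainder continues in force under Article 9. Article 7, Article 8, and Article 9 remain in effect.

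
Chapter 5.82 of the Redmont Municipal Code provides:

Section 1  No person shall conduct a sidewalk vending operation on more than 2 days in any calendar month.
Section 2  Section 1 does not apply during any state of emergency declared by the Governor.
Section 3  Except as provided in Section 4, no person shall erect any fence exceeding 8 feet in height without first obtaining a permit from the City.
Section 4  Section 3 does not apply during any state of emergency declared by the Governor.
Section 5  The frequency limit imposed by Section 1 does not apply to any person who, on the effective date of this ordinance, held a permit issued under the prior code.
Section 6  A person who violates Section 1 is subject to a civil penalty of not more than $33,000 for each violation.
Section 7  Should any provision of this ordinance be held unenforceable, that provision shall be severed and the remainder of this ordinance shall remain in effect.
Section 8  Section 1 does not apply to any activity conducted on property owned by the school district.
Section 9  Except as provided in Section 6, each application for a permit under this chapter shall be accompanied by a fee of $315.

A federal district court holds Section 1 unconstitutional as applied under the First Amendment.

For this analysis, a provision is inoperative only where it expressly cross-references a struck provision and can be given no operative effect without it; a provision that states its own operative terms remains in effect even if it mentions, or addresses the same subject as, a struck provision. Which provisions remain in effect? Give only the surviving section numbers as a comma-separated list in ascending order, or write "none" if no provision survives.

Section 1 is struck. The only function of Section 2 is the emergency suspension of Section 1, so it cannot stand once Section 1 is removed. Section 5 has no operative effect of its own apart from Section 1 and is therefore inoperative. Section 6 operates only by reference to Section 1, so it falls with Section 1. Section 8 has no operative effect of its own apart from Section 1 and is therefore inoperative. Although Section 9 refers to Section 6, its operative terms do not depend on Section 6, so it remains in effect. Under the severability clause in Section 7, the remaining provisions continue in force. That leaves Section 3, Section 4, Section 7, and Section 9 in effect.

3, 4, 7, 9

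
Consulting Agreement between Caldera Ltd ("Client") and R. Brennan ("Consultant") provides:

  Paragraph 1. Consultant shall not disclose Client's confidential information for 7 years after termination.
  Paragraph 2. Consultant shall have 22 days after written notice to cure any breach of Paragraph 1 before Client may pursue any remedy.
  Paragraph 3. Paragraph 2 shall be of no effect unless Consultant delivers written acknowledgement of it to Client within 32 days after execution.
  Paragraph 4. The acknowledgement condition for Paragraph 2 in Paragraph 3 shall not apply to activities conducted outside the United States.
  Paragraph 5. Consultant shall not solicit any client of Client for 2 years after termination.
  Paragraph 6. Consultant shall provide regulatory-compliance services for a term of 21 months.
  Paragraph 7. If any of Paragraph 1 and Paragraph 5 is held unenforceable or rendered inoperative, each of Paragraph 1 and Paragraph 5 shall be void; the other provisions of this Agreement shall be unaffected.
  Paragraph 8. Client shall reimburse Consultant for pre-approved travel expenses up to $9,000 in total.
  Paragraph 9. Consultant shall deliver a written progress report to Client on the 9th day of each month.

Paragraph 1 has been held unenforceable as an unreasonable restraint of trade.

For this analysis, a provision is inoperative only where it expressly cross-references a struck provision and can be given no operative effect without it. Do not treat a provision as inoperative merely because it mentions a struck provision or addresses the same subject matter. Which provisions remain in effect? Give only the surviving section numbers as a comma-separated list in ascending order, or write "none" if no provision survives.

6, 7, 8, 9

Paragraph 1 is struck. The only function of Paragraph 2 is the cure period for breach of Paragraph 1, so it cannot stand once Paragraph 1 is removed. Paragraph 3 merely fixes the acknowledgement condition for Paragraph 2; with Paragraph 2 gone it has nothing to operate on and falls away. The whole of Paragraph 4 is the carve-out from the acknowledgement condition for Paragraph 2, defined by reference to Paragraph 3, so Paragraph 4 cannot stand once Paragraph 3 is removed. Paragraph 7 declares Paragraph 1 and Paragraph 5 mutually dependent; since one of them has fallen, all of them are of no effect. That brings down Paragraph 5 as well. The remainder continues in force under Paragraph 7. The provisions still in force are Paragraph 6, Paragraph 7, Paragraph 8, and Paragraph 9.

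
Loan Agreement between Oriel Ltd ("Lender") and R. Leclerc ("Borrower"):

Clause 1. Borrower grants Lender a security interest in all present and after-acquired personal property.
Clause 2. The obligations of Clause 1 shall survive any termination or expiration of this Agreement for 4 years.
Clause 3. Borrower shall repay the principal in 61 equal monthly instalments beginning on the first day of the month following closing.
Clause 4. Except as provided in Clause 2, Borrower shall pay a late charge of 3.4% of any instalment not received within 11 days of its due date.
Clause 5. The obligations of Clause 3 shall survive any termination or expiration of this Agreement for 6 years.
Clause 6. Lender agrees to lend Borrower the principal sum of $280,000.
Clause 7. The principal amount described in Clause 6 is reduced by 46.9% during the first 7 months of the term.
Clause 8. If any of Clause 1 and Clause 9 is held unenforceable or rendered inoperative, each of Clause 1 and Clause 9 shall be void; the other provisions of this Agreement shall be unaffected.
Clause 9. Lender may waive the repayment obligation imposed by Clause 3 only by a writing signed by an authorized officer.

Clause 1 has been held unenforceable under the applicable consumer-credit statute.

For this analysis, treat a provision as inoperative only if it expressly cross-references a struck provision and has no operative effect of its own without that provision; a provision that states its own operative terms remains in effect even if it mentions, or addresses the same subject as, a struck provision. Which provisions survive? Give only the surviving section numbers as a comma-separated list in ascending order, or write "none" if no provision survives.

Clause 1 is struck. Clause 2 has no operative effect of its own apart from Clause 1 and is therefore inoperative. Although Clause 4 refers to Clause 2, its operative terms do not depend on Clause 2, so it remains in effect. Clause 8 declares Clause 1 and Clause 9 mutually dependent; since one of them has fallen, all of them are of no effect. That brings down Clause 9 as well. The remainder continues in force under Clause 8. The provisions still in force are Clause 3, Clause 4, Clause 5, Clause 6, Clause 7, and Clause 8.

3, 4, 5, 6, 7, 8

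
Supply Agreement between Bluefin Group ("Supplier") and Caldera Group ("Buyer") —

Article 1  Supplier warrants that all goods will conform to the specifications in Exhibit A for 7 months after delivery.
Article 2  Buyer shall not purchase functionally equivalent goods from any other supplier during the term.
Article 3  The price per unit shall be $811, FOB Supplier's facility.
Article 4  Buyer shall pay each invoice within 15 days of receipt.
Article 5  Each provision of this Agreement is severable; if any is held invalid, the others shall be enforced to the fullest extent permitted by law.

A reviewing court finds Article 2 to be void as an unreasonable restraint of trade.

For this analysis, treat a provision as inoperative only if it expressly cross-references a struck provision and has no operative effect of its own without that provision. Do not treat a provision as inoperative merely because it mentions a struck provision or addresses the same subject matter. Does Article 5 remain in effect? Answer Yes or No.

Article 2 is struck. Nothing else in the Agreement is defined by reference to Article 2. Under the severability clause in Article 5, the remaining provisions continue in force. That leaves Article 1, Article 3, Article 4, and Article 5 in effect. Article 5 is among the surviving provisions, so the answer is yes.

Yes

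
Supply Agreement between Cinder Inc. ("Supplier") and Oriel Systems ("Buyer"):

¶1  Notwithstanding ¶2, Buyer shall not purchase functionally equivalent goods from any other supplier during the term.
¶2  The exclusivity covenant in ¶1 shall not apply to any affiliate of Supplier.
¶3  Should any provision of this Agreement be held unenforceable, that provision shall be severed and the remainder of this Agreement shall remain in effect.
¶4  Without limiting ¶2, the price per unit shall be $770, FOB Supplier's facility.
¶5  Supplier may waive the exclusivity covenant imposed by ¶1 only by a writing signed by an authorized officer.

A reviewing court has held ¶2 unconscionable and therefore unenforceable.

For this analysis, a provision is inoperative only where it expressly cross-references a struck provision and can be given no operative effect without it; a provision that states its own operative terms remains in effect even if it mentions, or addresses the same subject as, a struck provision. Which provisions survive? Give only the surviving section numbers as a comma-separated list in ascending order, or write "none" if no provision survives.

¶2 is struck. ¶1 mentions ¶2 but its own obligation stands independently of ¶2, so ¶1 is not affected. Although ¶4 refers to ¶2, its operative terms do not depend on ¶2, so it remains in effect. No other provision's operative terms depend on ¶2. Under the severability clause in ¶3, the remaining provisions continue in force. ¶1, ¶3, ¶4, and ¶5 remain in effect.

1, 3, 4, 5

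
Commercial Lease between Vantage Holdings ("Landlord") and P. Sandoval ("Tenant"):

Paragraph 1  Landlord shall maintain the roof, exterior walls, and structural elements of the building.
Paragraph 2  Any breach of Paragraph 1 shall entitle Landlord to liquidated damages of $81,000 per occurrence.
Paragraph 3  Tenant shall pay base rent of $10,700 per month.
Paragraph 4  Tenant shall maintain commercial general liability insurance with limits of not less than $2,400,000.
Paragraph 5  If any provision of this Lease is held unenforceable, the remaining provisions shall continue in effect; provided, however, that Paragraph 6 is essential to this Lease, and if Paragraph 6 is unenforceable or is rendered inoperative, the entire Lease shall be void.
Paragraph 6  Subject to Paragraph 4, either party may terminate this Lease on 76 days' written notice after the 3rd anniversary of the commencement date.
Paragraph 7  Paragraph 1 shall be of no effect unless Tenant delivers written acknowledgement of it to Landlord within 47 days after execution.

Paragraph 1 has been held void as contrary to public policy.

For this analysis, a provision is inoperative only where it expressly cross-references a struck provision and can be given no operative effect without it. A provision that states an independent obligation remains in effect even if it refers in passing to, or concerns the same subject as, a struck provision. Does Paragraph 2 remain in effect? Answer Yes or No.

No

Paragraph 1 is struck. The whole of Paragraph 2 is the liquidated-damages amount, defined by reference to Paragraph 1, so Paragraph 2 cannot stand once Paragraph 1 is removed. The only function of Paragraph 7 is the acknowledgement condition for Paragraph 1, so it cannot stand once Paragraph 1 is removed. Paragraph 5 makes Paragraph 6 an essential term, but Paragraph 6 is unaffected, so the severability proviso in Paragraph 5 preserves the remaining provisions. The provisions still in force are Paragraph 3, Paragraph 4, Paragraph 5, and Paragraph 6. Paragraph 2 is among the inoperative provisions, so the answer is no.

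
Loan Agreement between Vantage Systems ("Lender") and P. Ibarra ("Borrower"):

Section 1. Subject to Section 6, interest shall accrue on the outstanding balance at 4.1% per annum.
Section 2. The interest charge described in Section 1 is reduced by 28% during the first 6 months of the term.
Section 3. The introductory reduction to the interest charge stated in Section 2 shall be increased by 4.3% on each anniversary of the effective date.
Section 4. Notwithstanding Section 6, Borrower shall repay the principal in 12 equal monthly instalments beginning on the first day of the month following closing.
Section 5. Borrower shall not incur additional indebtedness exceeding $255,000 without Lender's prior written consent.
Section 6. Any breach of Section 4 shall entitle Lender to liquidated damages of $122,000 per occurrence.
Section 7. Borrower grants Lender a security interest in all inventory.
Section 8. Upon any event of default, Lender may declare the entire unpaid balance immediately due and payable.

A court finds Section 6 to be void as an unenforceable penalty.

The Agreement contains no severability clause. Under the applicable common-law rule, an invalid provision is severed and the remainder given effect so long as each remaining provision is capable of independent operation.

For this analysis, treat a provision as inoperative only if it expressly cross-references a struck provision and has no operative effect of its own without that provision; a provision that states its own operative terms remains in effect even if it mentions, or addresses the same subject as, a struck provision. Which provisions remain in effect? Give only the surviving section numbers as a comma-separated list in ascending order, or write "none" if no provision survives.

1, 2, 3, 4, 5, 7, 8

Section 6 is struck. Although Section 1 refers to Section 6, its operative terms do not depend on Section 6, so it remains in effect. Section 4 mentions Section 6 but its own obligation stands independently of Section 6, so Section 4 is not affected. No other provision's operative terms depend on Section 6. Under the stated default rule, only provisions that cannot operate independently fall away; the rest are enforced. The provisions still in force are Section 1, Section 2, Section 3, Section 4, Section 5, Section 7, and Section 8.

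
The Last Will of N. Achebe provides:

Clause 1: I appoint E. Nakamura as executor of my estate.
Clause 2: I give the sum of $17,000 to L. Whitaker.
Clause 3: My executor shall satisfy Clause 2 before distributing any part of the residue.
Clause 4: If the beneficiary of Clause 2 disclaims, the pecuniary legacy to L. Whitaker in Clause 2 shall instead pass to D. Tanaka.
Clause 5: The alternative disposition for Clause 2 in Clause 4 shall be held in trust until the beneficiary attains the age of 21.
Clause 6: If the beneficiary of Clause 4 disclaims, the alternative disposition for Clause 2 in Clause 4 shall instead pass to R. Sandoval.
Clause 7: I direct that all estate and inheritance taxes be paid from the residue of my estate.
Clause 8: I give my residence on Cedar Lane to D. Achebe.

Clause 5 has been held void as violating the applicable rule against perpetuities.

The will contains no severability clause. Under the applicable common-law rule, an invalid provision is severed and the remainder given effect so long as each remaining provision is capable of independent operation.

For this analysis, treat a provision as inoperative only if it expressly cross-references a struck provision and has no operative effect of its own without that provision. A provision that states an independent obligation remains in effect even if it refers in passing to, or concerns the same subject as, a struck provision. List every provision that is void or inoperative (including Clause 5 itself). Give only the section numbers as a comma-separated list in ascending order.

5

Clause 5 is struck. Nothing else in the will is defined by reference to Clause 5. Under the stated default rule, only provisions that cannot operate independently fall away; the rest are enforced. That leaves Clause 1, Clause 2, Clause 3, Clause 4, Clause 6, Clause 7, and Clause 8 in effect.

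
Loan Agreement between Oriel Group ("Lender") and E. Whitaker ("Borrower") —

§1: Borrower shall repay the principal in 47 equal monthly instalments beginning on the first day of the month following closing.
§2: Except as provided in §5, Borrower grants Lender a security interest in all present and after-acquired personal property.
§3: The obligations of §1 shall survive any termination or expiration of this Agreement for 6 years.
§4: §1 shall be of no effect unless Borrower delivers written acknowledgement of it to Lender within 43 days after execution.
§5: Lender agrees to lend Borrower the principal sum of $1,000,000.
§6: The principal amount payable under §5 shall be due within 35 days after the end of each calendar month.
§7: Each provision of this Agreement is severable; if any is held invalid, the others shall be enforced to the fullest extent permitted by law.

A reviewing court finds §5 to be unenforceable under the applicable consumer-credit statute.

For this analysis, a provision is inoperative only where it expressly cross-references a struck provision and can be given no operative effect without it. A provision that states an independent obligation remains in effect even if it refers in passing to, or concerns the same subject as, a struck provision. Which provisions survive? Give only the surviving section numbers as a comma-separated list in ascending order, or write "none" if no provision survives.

§5 is struck. The whole of §6 is the payment deadline for the principal amount, defined by reference to §5, so §6 cannot stand once §5 is removed. §2 mentions §5 but its own obligation stands independently of §5, so §2 is not affected. §7 is a severability clause and preserves every provision that can still be given independent effect. The provisions still in force are §1, §2, §3, §4, and §7.

1, 2, 3, 4, 7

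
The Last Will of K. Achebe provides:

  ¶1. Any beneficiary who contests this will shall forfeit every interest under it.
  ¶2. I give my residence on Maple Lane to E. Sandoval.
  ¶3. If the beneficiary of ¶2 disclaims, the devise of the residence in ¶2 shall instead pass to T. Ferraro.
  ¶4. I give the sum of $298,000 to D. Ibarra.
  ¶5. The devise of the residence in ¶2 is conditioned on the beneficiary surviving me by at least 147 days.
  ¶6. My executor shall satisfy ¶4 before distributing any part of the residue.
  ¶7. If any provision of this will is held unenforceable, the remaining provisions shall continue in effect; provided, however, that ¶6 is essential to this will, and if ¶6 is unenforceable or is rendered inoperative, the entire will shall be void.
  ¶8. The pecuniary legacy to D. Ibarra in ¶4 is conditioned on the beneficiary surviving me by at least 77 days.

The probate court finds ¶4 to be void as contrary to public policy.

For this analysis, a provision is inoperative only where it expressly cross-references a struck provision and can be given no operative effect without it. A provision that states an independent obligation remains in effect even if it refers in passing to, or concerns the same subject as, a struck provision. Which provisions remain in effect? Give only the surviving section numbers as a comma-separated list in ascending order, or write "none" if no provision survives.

none

¶4 is struck. ¶6 operates only by reference to ¶4, so it falls with ¶4. ¶8 operates only by reference to ¶4, so it falls with ¶4. ¶7 makes ¶6 an essential term, and ¶6 has been rendered inoperative by the cascade; under ¶7, the entire will is therefore void. No provision of the will survives.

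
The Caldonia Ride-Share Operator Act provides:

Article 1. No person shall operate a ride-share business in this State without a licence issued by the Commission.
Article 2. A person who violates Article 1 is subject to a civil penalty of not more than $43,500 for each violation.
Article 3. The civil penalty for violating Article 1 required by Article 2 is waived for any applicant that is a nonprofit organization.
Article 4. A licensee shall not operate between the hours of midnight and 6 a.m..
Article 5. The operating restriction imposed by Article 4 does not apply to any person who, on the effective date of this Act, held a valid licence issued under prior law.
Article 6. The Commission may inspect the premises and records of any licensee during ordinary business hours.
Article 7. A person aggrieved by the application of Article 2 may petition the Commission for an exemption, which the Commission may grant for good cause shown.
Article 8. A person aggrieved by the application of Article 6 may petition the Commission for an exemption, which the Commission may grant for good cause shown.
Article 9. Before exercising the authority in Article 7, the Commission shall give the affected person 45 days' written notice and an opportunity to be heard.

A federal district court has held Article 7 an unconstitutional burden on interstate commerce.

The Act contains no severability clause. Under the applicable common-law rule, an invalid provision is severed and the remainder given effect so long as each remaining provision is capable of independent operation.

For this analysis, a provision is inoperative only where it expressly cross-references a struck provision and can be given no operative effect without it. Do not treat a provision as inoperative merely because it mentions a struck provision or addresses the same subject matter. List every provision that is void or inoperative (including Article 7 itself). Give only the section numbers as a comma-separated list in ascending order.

7, 9

Article 7 is struck. The only function of Article 9 is the notice-and-hearing requirement for Article 7, so it cannot stand once Article 7 is removed. Under the stated default rule, only provisions that cannot operate independently fall away; the rest are enforced. That leaves Article 1, Article 2, Article 3, Article 4, Article 5, Article 6, and Article 8 in effect.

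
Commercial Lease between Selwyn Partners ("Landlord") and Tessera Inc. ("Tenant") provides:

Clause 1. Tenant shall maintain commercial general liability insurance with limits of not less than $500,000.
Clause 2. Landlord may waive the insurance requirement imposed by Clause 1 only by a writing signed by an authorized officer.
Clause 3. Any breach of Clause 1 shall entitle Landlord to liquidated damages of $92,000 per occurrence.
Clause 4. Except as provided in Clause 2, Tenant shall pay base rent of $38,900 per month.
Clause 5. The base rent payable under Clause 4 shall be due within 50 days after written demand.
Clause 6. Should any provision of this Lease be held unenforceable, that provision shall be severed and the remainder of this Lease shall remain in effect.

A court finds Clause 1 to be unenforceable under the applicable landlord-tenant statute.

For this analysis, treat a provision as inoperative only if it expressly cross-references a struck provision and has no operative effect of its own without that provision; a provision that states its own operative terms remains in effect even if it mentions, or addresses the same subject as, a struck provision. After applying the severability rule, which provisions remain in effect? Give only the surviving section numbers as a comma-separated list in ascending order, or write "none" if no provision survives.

4, 5, 6

Clause 1 is struck. Clause 2 merely fixes the waiver condition for Clause 1; with Clause 1 gone it has nothing to operate on and falls away. Clause 3 operates only by reference to Clause 1, so it falls with Clause 1. Although Clause 4 refers to Clause 2, its operative terms do not depend on Clause 2, so it remains in effect. Clause 6 is a severability clause and preserves every provision that can still be given independent effect. Clause 4, Clause 5, and Clause 6 remain in effect.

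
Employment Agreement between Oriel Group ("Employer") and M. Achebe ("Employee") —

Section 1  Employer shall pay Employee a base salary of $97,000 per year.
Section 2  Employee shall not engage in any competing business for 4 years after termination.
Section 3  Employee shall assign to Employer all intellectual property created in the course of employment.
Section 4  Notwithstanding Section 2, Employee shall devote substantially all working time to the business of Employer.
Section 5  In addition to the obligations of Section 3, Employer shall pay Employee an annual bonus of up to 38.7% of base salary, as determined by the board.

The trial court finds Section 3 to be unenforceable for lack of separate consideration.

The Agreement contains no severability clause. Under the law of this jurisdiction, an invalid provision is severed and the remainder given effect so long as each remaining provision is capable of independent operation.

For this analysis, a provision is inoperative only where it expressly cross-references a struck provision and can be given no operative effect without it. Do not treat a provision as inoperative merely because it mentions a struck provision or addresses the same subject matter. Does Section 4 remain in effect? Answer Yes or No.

Yes

Section 3 is struck. Section 5 mentions Section 3 but its own obligation stands independently of Section 3, so Section 5 is not affected. Nothing else in the Agreement is defined by reference to Section 3. Under the stated default rule, only provisions that cannot operate independently fall away; the rest are enforced. The provisions still in force are Section 1, Section 2, Section 4, and Section 5. Section 4 is among the surviving provisions, so the answer is yes.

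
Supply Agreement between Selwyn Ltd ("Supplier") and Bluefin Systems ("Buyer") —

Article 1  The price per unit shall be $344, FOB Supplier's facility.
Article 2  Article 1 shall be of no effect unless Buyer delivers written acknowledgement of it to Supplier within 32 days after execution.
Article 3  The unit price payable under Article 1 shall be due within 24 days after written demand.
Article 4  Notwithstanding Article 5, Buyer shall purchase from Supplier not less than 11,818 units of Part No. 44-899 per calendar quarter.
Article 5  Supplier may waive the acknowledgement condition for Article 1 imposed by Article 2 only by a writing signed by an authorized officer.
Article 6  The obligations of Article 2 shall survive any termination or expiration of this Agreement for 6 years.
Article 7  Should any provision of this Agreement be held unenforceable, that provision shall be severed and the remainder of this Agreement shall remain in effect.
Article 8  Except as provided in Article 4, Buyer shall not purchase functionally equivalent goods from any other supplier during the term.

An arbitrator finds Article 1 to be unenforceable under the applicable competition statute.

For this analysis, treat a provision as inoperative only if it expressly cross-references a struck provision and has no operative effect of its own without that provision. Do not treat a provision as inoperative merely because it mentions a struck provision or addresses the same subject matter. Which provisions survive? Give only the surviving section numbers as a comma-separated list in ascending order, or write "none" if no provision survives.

Article 1 is struck. Article 2 operates only by reference to Article 1, so it falls with Article 1. Article 3 does nothing except set the payment deadline for the unit price by reference to Article 1; with Article 1 gone it has no independent effect and is inoperative. Article 5 operates only by reference to Article 2, so it falls with Article 2. The only function of Article 6 is the survival period for Article 2, so it cannot stand once Article 2 is removed. Although Article 4 refers to Article 5, its operative terms do not depend on Article 5, so it remains in effect. Under the severability clause in Article 7, the remaining provisions continue in force. The provisions still in force are Article 4, Article 7, and Article 8.

4, 7, 8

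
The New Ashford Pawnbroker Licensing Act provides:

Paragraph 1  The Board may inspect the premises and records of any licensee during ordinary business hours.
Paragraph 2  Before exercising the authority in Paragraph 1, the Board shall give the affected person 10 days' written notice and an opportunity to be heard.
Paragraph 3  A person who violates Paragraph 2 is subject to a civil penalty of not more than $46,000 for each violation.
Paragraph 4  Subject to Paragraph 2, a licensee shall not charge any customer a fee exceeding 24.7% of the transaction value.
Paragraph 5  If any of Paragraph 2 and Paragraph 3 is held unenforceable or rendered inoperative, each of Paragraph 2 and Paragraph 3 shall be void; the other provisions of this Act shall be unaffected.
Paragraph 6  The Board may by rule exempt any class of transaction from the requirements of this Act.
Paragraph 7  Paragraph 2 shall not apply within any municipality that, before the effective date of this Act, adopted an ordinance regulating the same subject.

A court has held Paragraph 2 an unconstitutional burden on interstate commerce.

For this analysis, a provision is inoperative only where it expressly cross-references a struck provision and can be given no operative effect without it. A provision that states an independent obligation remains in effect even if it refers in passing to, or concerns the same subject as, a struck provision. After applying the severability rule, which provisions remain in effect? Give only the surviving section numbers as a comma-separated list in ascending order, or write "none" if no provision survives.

Paragraph 2 is struck. The only function of Paragraph 3 is the civil penalty for violating Paragraph 2, so it cannot stand once Paragraph 2 is removed. Paragraph 7 operates only by reference to Paragraph 2, so it falls with Paragraph 2. Although Paragraph 4 refers to Paragraph 2, its operative terms do not depend on Paragraph 2, so it remains in effect. Paragraph 5 declares Paragraph 2 and Paragraph 3 mutually dependent; since one of them has fallen, all of them are of no effect. The remainder continues in force under Paragraph 5. The provisions still in force are Paragraph 1, Paragraph 4, Paragraph 5, and Paragraph 6.

1, 4, 5, 6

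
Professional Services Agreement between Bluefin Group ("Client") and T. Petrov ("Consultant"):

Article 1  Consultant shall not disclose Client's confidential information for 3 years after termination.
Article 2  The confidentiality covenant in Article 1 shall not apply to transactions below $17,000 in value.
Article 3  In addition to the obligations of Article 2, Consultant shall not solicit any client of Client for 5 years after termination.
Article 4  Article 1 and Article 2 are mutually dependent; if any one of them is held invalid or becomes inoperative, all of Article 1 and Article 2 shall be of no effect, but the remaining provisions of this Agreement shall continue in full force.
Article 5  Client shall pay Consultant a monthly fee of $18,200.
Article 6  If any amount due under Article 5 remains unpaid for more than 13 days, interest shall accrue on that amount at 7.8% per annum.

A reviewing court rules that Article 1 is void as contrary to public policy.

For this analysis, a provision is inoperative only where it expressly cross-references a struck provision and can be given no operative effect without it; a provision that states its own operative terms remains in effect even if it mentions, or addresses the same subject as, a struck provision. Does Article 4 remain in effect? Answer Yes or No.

Article 1 is struck. Article 2 has no operative effect of its own apart from Article 1 and is therefore inoperative. Article 3 mentions Article 2 but its own obligation stands independently of Article 2, so Article 3 is not affected. Article 4 declares Article 1 and Article 2 mutually dependent; since one of them has fallen, all of them are of no effect. The remainder continues in force under Article 4. That leaves Article 3, Article 4, Article 5, and Article 6 in effect. Article 4 is among the surviving provisions, so the answer is yes.

Yes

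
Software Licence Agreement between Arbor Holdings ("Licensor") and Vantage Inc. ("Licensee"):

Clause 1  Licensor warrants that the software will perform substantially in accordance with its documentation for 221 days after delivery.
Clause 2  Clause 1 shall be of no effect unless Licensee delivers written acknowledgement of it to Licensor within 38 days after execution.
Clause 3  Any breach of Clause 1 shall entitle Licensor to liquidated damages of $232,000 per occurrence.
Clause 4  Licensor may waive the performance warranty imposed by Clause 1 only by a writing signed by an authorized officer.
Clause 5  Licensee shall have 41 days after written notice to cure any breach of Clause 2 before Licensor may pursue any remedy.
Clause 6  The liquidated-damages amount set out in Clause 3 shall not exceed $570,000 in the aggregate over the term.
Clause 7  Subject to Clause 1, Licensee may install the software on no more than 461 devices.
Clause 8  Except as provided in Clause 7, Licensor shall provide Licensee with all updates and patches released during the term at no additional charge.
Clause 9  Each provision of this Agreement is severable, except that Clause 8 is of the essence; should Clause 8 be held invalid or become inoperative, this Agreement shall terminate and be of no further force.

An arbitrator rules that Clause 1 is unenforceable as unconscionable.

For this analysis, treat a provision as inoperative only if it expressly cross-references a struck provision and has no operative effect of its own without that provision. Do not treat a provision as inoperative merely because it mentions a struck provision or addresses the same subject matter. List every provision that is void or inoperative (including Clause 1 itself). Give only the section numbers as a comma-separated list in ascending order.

1, 2, 3, 4, 5, 6

Clause 1 is struck. The only function of Clause 2 is the acknowledgement condition for Clause 1, so it cannot stand once Clause 1 is removed. Clause 3 does nothing except set the liquidated-damages amount by reference to Clause 1; with Clause 1 gone it has no independent effect and is inoperative. The only function of Clause 4 is the waiver condition for Clause 1, so it cannot stand once Clause 1 is removed. Clause 5 merely fixes the cure period for breach of Clause 2; with Clause 2 gone it has nothing to operate on and falls away. Clause 6 does nothing except set the aggregate cap on the liquidated-damages amount by reference to Clause 3; with Clause 3 gone it has no independent effect and is inoperative. Clause 7 mentions Clause 1 but its own obligation stands independently of Clause 1, so Clause 7 is not affected. Clause 9 makes Clause 8 an essential term, but Clause 8 is unaffected, so the severability proviso in Clause 9 preserves the remaining provisions. The provisions still in force are Clause 7, Clause 8, and Clause 9.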